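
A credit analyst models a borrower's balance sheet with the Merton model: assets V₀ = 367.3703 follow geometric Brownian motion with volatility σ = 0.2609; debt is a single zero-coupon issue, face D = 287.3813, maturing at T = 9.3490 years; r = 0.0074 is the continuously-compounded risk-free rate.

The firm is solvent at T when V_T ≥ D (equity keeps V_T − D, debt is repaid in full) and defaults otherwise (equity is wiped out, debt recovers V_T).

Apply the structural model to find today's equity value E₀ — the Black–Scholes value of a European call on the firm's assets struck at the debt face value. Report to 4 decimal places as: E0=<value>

With assets at 367.3703 and a single debt payment of 287.3813 at 9.3490 years:
d₁ = [ln(V₀/D) + (r + σ²/2)T] / (σ√T)
   = [ln(367.3703/287.3813) + (0.0074 + 0.5·0.2609²)·9.3490] / (0.2609·√9.3490)
   = [0.245560 + 0.387370] / 0.797731 = 0.793413
d₂ = d₁ − σ√T = 0.793413 − 0.797731 = -0.004318
N(d₁) = 0.786231,  N(d₂) = 0.498277,  e^(−rT) = 0.933156
E₀ = V₀·N(d₁) − D·e^(−rT)·N(d₂)
   = 367.3703·0.786231 − 287.3813·0.933156·0.498277 = 155.214224

E0=155.2142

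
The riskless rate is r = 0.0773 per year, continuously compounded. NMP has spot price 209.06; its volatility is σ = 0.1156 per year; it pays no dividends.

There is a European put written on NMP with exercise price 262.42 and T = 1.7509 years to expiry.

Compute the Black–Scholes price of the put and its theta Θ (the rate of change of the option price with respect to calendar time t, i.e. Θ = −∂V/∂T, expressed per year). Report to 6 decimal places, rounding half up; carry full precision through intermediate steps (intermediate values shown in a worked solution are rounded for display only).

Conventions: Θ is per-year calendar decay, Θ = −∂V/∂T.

price = 25.768317
Θ = 10.132182

σ√T = 0.1156·√1.7509 = 0.152964
d₁ = (ln(S/K) + (r+σ²/2)T) / (σ√T) = (ln(209.06/262.42) + (0.0773+0.1156²/2)·1.7509) / 0.152964 = (-0.227325 + 0.147044) / 0.152964 = -0.524840
d₂ = d₁ − σ√T = -0.524840 − 0.152964 = -0.677804
e^{−rT} = 0.873415
N(−d₁) = 0.700153,  N(−d₂) = 0.751052
Put price V = K·e^{−rT}·N(−d₂) − S·N(−d₁) = 172.142243 − 146.373926 = 25.768317
φ(d₁) = (1/√(2π))·e^{−d₁²/2} = 0.347612
Θ = −S·φ(d₁)·σ/(2√T) + r·K·e^{−rT}·N(−d₂) = −3.174413 + 13.306595 = 10.132182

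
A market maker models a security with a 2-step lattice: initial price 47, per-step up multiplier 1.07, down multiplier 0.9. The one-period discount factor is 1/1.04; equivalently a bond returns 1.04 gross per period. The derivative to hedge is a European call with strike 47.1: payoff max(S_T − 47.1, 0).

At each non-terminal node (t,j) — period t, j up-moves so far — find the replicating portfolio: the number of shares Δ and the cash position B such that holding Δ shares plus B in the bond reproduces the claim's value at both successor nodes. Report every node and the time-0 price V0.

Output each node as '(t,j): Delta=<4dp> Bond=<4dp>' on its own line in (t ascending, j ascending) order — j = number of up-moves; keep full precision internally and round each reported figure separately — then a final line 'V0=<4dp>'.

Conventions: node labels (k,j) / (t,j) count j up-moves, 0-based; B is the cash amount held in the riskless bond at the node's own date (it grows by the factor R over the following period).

Arbitrage-free pricing uses the up-move probability p* = (R−d)/(u−d) = 0.8235, discounting each step at R = 1.04.
Terminal payoffs: V(2,0)=0.0000, V(2,1)=0.0000, V(2,2)=6.7103
(1,0): S=42.3000. Δ = (V_up−V_dn)/(S_up−S_dn) = (0.0000−0.0000)/(45.2610−38.0700) = 0.0000. V = [p*·0.0000 + (1−p*)·0.0000]/1.04 = 0.0000. B = V − Δ·S = 0.0000.
(1,1): S=50.2900. Δ = (V_up−V_dn)/(S_up−S_dn) = (6.7103−0.0000)/(53.8103−45.2610) = 0.7849. V = [p*·6.7103 + (1−p*)·0.0000]/1.04 = 5.3136. B = V − Δ·S = -34.1588.
(0,0): S=47.0000. Δ = (V_up−V_dn)/(S_up−S_dn) = (5.3136−0.0000)/(50.2900−42.3000) = 0.6650. V = [p*·5.3136 + (1−p*)·0.0000]/1.04 = 4.2076. B = V − Δ·S = -27.0488.
Sanity check at the root: Δ(0,0)·S0 + B(0,0) reproduces V0 = 4.2076.

(0,0): Delta=0.6650 Bond=-27.0488
(1,0): Delta=0.0000 Bond=0.0000
(1,1): Delta=0.7849 Bond=-34.1588
V0=4.2076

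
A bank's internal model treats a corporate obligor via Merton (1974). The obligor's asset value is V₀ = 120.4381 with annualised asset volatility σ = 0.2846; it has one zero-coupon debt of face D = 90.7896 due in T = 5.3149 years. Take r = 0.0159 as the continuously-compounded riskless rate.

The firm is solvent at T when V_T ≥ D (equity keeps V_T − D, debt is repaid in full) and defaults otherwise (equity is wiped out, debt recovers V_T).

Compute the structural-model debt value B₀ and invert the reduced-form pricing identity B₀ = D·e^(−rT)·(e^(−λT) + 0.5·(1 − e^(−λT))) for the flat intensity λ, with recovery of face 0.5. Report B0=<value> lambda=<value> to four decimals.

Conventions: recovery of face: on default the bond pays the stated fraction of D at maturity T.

Equity is a call on the firm's assets struck at D = 90.7896:
d₁ = [ln(V₀/D) + (r + σ²/2)T] / (σ√T)
   = [ln(120.4381/90.7896) + (0.0159 + 0.5·0.2846²)·5.3149] / (0.2846·√5.3149)
   = [0.282591 + 0.299753] / 0.656119 = 0.887559
d₂ = d₁ − σ√T = 0.887559 − 0.656119 = 0.231440
N(d₁) = 0.812611,  N(d₂) = 0.591514,  e^(−rT) = 0.918965
E₀ = V₀·N(d₁) − D·e^(−rT)·N(d₂)
   = 120.4381·0.812611 − 90.7896·0.918965·0.591514 = 48.517870
B₀ = V₀ − E₀ = 120.4381 − 48.517870 = 71.920230
e^(−λT) = (B₀·e^(rT)/D − 0.5)/(1 − 0.5) = (71.9202·1.088180/90.7896 − 0.5)/0.5 = 0.72403336
λ = −ln(0.72403336)/5.3149 = 0.060757

B0=71.9202 lambda=0.0608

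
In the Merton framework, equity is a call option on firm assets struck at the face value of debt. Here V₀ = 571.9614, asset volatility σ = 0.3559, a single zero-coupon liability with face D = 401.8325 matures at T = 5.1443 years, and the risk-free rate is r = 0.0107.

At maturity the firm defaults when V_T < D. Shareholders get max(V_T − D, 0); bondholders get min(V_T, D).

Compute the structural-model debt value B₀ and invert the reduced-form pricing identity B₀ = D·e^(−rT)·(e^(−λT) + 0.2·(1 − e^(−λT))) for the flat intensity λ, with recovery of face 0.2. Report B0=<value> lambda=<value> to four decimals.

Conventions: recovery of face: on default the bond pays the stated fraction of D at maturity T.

B0=309.4829 lambda=0.0515

Apply the equity-as-call identities (strike 401.8325, horizon 5.1443 years):
d₁ = [ln(V₀/D) + (r + σ²/2)T] / (σ√T)
   = [ln(571.9614/401.8325) + (0.0107 + 0.5·0.3559²)·5.1443] / (0.3559·√5.1443)
   = [0.353036 + 0.380845] / 0.807219 = 0.909148
d₂ = d₁ − σ√T = 0.909148 − 0.807219 = 0.101929
N(d₁) = 0.818364,  N(d₂) = 0.540594,  e^(−rT) = 0.946443
E₀ = V₀·N(d₁) − D·e^(−rT)·N(d₂)
   = 571.9614·0.818364 − 401.8325·0.946443·0.540594 = 262.478491
B₀ = V₀ − E₀ = 571.9614 − 262.478491 = 309.482909
e^(−λT) = (B₀·e^(rT)/D − 0.2)/(1 − 0.2) = (309.4829·1.056587/401.8325 − 0.2)/0.8 = 0.76720133
λ = −ln(0.76720133)/5.1443 = 0.051514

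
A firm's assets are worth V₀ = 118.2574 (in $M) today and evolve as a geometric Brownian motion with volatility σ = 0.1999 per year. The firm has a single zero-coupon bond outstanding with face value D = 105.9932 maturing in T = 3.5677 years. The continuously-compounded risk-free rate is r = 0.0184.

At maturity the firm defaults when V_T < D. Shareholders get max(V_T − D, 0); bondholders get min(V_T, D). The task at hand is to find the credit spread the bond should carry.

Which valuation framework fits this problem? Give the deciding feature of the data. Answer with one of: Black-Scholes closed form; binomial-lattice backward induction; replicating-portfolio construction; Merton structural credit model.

framework: Merton structural credit model

Key observation: the question is about default risk generated by asset-value dynamics against a debt face of 105.9932 — the structural framework prices exactly that.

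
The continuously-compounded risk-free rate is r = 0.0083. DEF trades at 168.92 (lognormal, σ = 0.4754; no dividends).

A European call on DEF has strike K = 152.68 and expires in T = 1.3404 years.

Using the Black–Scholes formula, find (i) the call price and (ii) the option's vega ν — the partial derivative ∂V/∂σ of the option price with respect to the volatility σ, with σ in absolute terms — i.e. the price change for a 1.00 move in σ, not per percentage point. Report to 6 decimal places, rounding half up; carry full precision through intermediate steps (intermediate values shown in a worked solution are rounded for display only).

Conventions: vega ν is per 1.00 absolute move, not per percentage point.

σ√T = 0.4754·√1.3404 = 0.550397
d₁ = (ln(S/K) + (r+σ²/2)T) / (σ√T) = (ln(168.92/152.68) + (0.0083+0.4754²/2)·1.3404) / 0.550397 = (0.101081 + 0.162594) / 0.550397 = 0.479063
d₂ = d₁ − σ√T = 0.479063 − 0.550397 = -0.071335
e^{−rT} = 0.988936
N(d₁) = 0.684053,  N(d₂) = 0.471566
Call price V = S·N(d₁) − K·e^{−rT}·N(d₂) = 115.550242 − 71.202091 = 44.348151
φ(d₁) = (1/√(2π))·e^{−d₁²/2} = 0.355692
ν = S·φ(d₁)·√T = 69.562116

price = 44.348151
ν = 69.562116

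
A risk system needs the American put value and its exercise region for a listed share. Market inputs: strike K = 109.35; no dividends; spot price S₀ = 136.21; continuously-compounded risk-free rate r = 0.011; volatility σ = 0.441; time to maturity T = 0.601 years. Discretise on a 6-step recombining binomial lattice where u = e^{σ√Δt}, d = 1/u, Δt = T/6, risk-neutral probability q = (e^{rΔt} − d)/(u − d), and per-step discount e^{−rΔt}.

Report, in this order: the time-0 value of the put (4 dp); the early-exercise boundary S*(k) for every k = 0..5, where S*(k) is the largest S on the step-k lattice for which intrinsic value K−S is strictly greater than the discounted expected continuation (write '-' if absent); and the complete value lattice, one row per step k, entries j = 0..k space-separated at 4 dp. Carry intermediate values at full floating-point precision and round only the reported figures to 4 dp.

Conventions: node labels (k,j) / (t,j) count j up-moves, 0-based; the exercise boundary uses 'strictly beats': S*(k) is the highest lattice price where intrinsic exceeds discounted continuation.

price = 6.5077
boundary = - - - - 77.9375 89.6112
tree:
6.5077
10.0645 2.4976
15.2069 4.2682 0.4996
22.2991 7.2161 0.9421 0.0000
31.4125 12.0375 1.7765 0.0000 0.0000
41.5654 19.7388 3.3498 0.0000 0.0000 0.0000
50.3957 31.4125 6.3167 0.0000 0.0000 0.0000 0.0000

Δt=0.10017  u=1.14978  d=0.86973  q=0.46910  discount=0.99890
step 6 (expiry): payoffs max(K−S,0) = 50.3957 31.4125 6.3167 0.0000 0.0000 0.0000 0.0000
step 5: (k=5,j=0): S=67.7846, K−S=41.5654, hold=41.4450 ⇒ V=41.5654 exercise | (k=5,j=1): S=89.6112, K−S=19.7388, hold=19.6184 ⇒ V=19.7388 exercise | (k=5,j=2): S=118.4659, K−S=0.0000, hold=3.3498 ⇒ V=3.3498 continue | (k=5,j=3): S=156.6118, K−S=0.0000, hold=0.0000 ⇒ V=0.0000 continue | (k=5,j=4): S=207.0408, K−S=0.0000, hold=0.0000 ⇒ V=0.0000 continue | (k=5,j=5): S=273.7077, K−S=0.0000, hold=0.0000 ⇒ V=0.0000 continue  boundary S*=89.6112
step 4: (k=4,j=0): S=77.9375, K−S=31.4125, hold=31.2921 ⇒ V=31.4125 exercise | (k=4,j=1): S=103.0333, K−S=6.3167, hold=12.0375 ⇒ V=12.0375 continue | (k=4,j=2): S=136.2100, K−S=0.0000, hold=1.7765 ⇒ V=1.7765 continue | (k=4,j=3): S=180.0695, K−S=0.0000, hold=0.0000 ⇒ V=0.0000 continue | (k=4,j=4): S=238.0518, K−S=0.0000, hold=0.0000 ⇒ V=0.0000 continue  boundary S*=77.9375
step 3: (k=3,j=0): S=89.6112, K−S=19.7388, hold=22.2991 ⇒ V=22.2991 continue | (k=3,j=1): S=118.4659, K−S=0.0000, hold=7.2161 ⇒ V=7.2161 continue | (k=3,j=2): S=156.6118, K−S=0.0000, hold=0.9421 ⇒ V=0.9421 continue | (k=3,j=3): S=207.0408, K−S=0.0000, hold=0.0000 ⇒ V=0.0000 continue  boundary S*=-
step 2: (k=2,j=0): S=103.0333, K−S=6.3167, hold=15.2069 ⇒ V=15.2069 continue | (k=2,j=1): S=136.2100, K−S=0.0000, hold=4.2682 ⇒ V=4.2682 continue | (k=2,j=2): S=180.0695, K−S=0.0000, hold=0.4996 ⇒ V=0.4996 continue  boundary S*=-
step 1: (k=1,j=0): S=118.4659, K−S=0.0000, hold=10.0645 ⇒ V=10.0645 continue | (k=1,j=1): S=156.6118, K−S=0.0000, hold=2.4976 ⇒ V=2.4976 continue  boundary S*=-
step 0: (k=0,j=0): S=136.2100, K−S=0.0000, hold=6.5077 ⇒ V=6.5077 continue  boundary S*=-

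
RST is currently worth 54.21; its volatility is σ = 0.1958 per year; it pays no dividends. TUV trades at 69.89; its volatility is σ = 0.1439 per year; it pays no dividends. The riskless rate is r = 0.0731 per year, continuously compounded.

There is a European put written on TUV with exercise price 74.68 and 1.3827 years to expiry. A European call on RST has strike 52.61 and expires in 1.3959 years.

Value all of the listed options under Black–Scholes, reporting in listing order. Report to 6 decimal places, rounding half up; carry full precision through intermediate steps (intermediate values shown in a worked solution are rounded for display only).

[TUV put K=74.68]
σ√T = 0.1439·√1.3827 = 0.169210
d₁ = (ln(S/K) + (r+σ²/2)T) / (σ√T) = (ln(69.89/74.68) + (0.0731+0.1439²/2)·1.3827) / 0.169210 = (-0.066290 + 0.115391) / 0.169210 = 0.290182
d₂ = d₁ − σ√T = 0.290182 − 0.169210 = 0.120973
e^{−rT} = 0.903865
N(−d₁) = 0.385838,  N(−d₂) = 0.451856
price = K·e^{−rT}·N(−d₂) − S·N(−d₁) = 30.500593 − 26.966252 = 3.534340
[RST call K=52.61]
σ√T = 0.1958·√1.3959 = 0.231334
d₁ = (ln(S/K) + (r+σ²/2)T) / (σ√T) = (ln(54.21/52.61) + (0.0731+0.1958²/2)·1.3959) / 0.231334 = (0.029959 + 0.128798) / 0.231334 = 0.686268
d₂ = d₁ − σ√T = 0.686268 − 0.231334 = 0.454934
e^{−rT} = 0.902993
N(d₁) = 0.753728,  N(d₂) = 0.675422
price = S·N(d₁) − K·e^{−rT}·N(d₂) = 40.859589 − 32.086892 = 8.772697

price(TUV put K=74.68) = 3.534340
price(RST call K=52.61) = 8.772697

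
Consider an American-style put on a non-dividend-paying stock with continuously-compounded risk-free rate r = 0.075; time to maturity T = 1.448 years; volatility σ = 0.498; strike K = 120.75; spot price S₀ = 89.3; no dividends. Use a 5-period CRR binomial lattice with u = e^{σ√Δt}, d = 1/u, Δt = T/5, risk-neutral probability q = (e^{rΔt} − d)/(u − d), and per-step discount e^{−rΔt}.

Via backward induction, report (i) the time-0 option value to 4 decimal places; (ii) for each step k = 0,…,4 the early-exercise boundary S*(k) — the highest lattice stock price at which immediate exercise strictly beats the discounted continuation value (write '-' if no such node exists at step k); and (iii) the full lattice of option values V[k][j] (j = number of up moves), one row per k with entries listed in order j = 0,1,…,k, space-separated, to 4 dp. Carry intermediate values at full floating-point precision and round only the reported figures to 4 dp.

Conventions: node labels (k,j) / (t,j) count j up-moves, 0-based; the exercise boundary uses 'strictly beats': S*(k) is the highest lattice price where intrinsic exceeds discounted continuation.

price = 37.3458
boundary = - 68.3065 52.2484 68.3065 89.3000
tree:
37.3458
52.4435 22.3142
68.5016 34.9498 9.3196
80.7846 52.4435 17.1469 1.0613
90.1801 68.5016 31.4500 2.0615 0.0000
97.3667 80.7846 52.4435 4.0043 0.0000 0.0000

Δt=0.28960, u=1.30734, d=0.76491, q=0.47388, disc=e^(-rΔt)=0.97851
k=5 terminal: V=max(K-S,0) → 97.3667 80.7846 52.4435 4.0043 0.0000 0.0000
k=4: j=0 S=30.5699 intr=90.1801 cont=87.5857 V=90.1801[EX]; j=1 S=52.2484 intr=68.5016 cont=65.9072 V=68.5016[EX]; j=2 S=89.3000 intr=31.4500 cont=28.8556 V=31.4500[EX]; j=3 S=152.6265 intr=0.0000 cont=2.0615 V=2.0615[hold]; j=4 S=260.8606 intr=0.0000 cont=0.0000 V=0.0000[hold]  S*(4)=89.3000
k=3: j=0 S=39.9654 intr=80.7846 cont=78.1902 V=80.7846[EX]; j=1 S=68.3065 intr=52.4435 cont=49.8491 V=52.4435[EX]; j=2 S=116.7457 intr=4.0043 cont=17.1469 V=17.1469[hold]; j=3 S=199.5351 intr=0.0000 cont=1.0613 V=1.0613[hold]  S*(3)=68.3065
k=2: j=0 S=52.2484 intr=68.5016 cont=65.9072 V=68.5016[EX]; j=1 S=89.3000 intr=31.4500 cont=34.9498 V=34.9498[hold]; j=2 S=152.6265 intr=0.0000 cont=9.3196 V=9.3196[hold]  S*(2)=52.2484
k=1: j=0 S=68.3065 intr=52.4435 cont=51.4719 V=52.4435[EX]; j=1 S=116.7457 intr=4.0043 cont=22.3142 V=22.3142[hold]  S*(1)=68.3065
k=0: j=0 S=89.3000 intr=31.4500 cont=37.3458 V=37.3458[hold]  S*(0)=-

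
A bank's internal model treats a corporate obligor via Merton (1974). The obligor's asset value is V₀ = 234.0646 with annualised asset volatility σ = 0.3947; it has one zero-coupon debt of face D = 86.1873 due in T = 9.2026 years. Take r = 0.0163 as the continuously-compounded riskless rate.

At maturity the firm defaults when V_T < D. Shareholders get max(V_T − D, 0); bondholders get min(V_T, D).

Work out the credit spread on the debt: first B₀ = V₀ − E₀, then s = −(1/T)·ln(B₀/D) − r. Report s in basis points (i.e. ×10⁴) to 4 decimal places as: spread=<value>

spread=203.8831

With assets at 234.0646 and a single debt payment of 86.1873 at 9.2026 years:
d₁ = [ln(V₀/D) + (r + σ²/2)T] / (σ√T)
   = [ln(234.0646/86.1873) + (0.0163 + 0.5·0.3947²)·9.2026] / (0.3947·√9.2026)
   = [0.999074 + 0.866830] / 1.197354 = 1.558357
d₂ = d₁ − σ√T = 1.558357 − 1.197354 = 0.361004
N(d₁) = 0.940426,  N(d₂) = 0.640952,  e^(−rT) = 0.860706
E₀ = V₀·N(d₁) − D·e^(−rT)·N(d₂)
   = 234.0646·0.940426 − 86.1873·0.860706·0.640952 = 172.573342
B₀ = V₀ − E₀ = 234.0646 − 172.573342 = 61.491258
spread = −(1/T)·ln(B₀/D) − r = −(1/9.2026)·ln(61.491258/86.1873) − 0.0163 = 0.02038831
in basis points: 0.02038831 × 10⁴ = 203.8831 bp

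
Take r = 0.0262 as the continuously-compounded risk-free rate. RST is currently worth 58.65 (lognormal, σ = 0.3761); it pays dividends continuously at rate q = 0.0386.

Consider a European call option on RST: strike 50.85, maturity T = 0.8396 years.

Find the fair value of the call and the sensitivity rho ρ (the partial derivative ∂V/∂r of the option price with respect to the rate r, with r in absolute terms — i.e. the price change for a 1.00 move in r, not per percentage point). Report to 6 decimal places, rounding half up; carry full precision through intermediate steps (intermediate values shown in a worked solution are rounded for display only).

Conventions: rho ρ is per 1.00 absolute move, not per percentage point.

price = 11.328780
ρ = 24.381573

σ√T = 0.3761·√0.8396 = 0.344619
d₁ = (ln(S/K) + (r−q+σ²/2)T) / (σ√T) = (ln(58.65/50.85) + (0.0262−0.0386+0.3761²/2)·0.8396) / 0.344619 = (0.142707 + 0.048970) / 0.344619 = 0.556201
d₂ = d₁ − σ√T = 0.556201 − 0.344619 = 0.211582
e^{−rT} = 0.978243
e^{−qT} = 0.968111
N(d₁) = 0.710963,  N(d₂) = 0.583783
Call price V = S·e^{−qT}·N(d₁) − K·e^{−rT}·N(d₂) = 40.368290 − 29.039510 = 11.328780
ρ = K·T·e^{−rT}·N(d₂) = 24.381573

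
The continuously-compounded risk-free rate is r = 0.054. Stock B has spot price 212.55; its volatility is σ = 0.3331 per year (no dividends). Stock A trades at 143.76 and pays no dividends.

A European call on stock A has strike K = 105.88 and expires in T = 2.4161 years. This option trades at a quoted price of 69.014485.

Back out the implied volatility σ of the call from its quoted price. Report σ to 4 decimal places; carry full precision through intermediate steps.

sigma = 0.5470

At σ = 0.5470 the Black–Scholes value reproduces the quote:
σ√T = 0.547·√2.4161 = 0.850246
d₁ = (ln(S/K) + (r+σ²/2)T) / (σ√T) = (ln(143.76/105.88) + (0.054+0.547²/2)·2.4161) / 0.850246 = (0.305839 + 0.491929) / 0.850246 = 0.938278
d₂ = d₁ − σ√T = 0.938278 − 0.850246 = 0.088032
e^{−rT} = 0.877683
N(d₁) = 0.825949,  N(d₂) = 0.535074
V = S·N(d₁) − K·e^{−rT}·N(d₂) = 118.738470 − 49.723985 = 69.014485 (matching the quote); vega is positive throughout, so no other σ reproduces this price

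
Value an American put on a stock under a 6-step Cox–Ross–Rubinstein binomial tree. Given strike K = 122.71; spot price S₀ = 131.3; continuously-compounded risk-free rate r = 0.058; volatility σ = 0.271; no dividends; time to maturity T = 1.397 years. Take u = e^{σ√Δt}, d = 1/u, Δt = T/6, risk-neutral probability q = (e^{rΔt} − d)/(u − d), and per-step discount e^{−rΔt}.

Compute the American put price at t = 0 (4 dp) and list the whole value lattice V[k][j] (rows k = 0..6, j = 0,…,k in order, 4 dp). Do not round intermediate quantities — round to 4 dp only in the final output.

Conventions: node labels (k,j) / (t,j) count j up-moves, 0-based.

params: Δt=0.23283 u=1.13970 d=0.87742 q=0.51919 e^(-rΔt)=0.98659
t_6 payoffs: 62.7970 44.8880 21.6257 0.0000 0.0000 0.0000 0.0000
k=5: node(5,0) S=68.2829 payoff=54.4271 vs cont=52.7811 → 54.4271 [stop]  node(5,1) S=88.6938 payoff=34.0162 vs cont=32.3703 → 34.0162 [stop]  node(5,2) S=115.2058 payoff=7.5042 vs cont=10.2583 → 10.2583 [wait]  node(5,3) S=149.6426 payoff=0.0000 vs cont=0.0000 → 0.0000 [wait]  node(5,4) S=194.3732 payoff=0.0000 vs cont=0.0000 → 0.0000 [wait]  node(5,5) S=252.4745 payoff=0.0000 vs cont=0.0000 → 0.0000 [wait]
k=4: node(4,0) S=77.8220 payoff=44.8880 vs cont=43.2420 → 44.8880 [stop]  node(4,1) S=101.0843 payoff=21.6257 vs cont=21.3905 → 21.6257 [stop]  node(4,2) S=131.3000 payoff=0.0000 vs cont=4.8661 → 4.8661 [wait]  node(4,3) S=170.5477 payoff=0.0000 vs cont=0.0000 → 0.0000 [wait]  node(4,4) S=221.5272 payoff=0.0000 vs cont=0.0000 → 0.0000 [wait]
k=3: node(3,0) S=88.6938 payoff=34.0162 vs cont=32.3703 → 34.0162 [stop]  node(3,1) S=115.2058 payoff=7.5042 vs cont=12.7509 → 12.7509 [wait]  node(3,2) S=149.6426 payoff=0.0000 vs cont=2.3083 → 2.3083 [wait]  node(3,3) S=194.3732 payoff=0.0000 vs cont=0.0000 → 0.0000 [wait]
k=2: node(2,0) S=101.0843 payoff=21.6257 vs cont=22.6672 → 22.6672 [wait]  node(2,1) S=131.3000 payoff=0.0000 vs cont=7.2308 → 7.2308 [wait]  node(2,2) S=170.5477 payoff=0.0000 vs cont=1.0949 → 1.0949 [wait]
k=1: node(1,0) S=115.2058 payoff=7.5042 vs cont=14.4562 → 14.4562 [wait]  node(1,1) S=149.6426 payoff=0.0000 vs cont=3.9909 → 3.9909 [wait]
k=0: node(0,0) S=131.3000 payoff=0.0000 vs cont=8.9016 → 8.9016 [wait]

price = 8.9016
tree:
8.9016
14.4562 3.9909
22.6672 7.2308 1.0949
34.0162 12.7509 2.3083 0.0000
44.8880 21.6257 4.8661 0.0000 0.0000
54.4271 34.0162 10.2583 0.0000 0.0000 0.0000
62.7970 44.8880 21.6257 0.0000 0.0000 0.0000 0.0000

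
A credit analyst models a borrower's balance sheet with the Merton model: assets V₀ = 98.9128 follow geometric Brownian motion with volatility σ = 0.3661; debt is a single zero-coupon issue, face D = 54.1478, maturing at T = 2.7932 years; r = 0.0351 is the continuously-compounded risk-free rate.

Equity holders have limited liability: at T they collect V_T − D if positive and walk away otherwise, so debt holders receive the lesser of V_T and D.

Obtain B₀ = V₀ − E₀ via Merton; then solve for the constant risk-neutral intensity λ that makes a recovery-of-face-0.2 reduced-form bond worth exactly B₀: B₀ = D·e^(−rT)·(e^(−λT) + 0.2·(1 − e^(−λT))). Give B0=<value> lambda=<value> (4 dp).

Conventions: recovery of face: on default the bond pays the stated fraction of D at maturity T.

Apply the equity-as-call identities (strike 54.1478, horizon 2.7932 years):
d₁ = [ln(V₀/D) + (r + σ²/2)T] / (σ√T)
   = [ln(98.9128/54.1478) + (0.0351 + 0.5·0.3661²)·2.7932] / (0.3661·√2.7932)
   = [0.602521 + 0.285227] / 0.611858 = 1.450905
d₂ = d₁ − σ√T = 1.450905 − 0.611858 = 0.839046
N(d₁) = 0.926597,  N(d₂) = 0.799278,  e^(−rT) = 0.906611
E₀ = V₀·N(d₁) − D·e^(−rT)·N(d₂)
   = 98.9128·0.926597 − 54.1478·0.906611·0.799278 = 52.414896
B₀ = V₀ − E₀ = 98.9128 − 52.414896 = 46.497904
e^(−λT) = (B₀·e^(rT)/D − 0.2)/(1 − 0.2) = (46.4979·1.103008/54.1478 − 0.2)/0.8 = 0.93397175
λ = −ln(0.93397175)/2.7932 = 0.024455

B0=46.4979 lambda=0.0245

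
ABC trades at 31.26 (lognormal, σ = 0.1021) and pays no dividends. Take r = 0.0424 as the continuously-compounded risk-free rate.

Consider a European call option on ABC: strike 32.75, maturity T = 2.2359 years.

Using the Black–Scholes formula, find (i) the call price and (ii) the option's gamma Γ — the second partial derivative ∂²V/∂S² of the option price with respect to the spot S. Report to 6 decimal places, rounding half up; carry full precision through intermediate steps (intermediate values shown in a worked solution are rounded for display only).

price = 2.685114
Γ = 0.077402

σ√T = 0.1021·√2.2359 = 0.152669
d₁ = (ln(S/K) + (r+σ²/2)T) / (σ√T) = (ln(31.26/32.75) + (0.0424+0.1021²/2)·2.2359) / 0.152669 = (-0.046564 + 0.106456) / 0.152669 = 0.392302
d₂ = d₁ − σ√T = 0.392302 − 0.152669 = 0.239633
e^{−rT} = 0.909553
N(d₁) = 0.652582,  N(d₂) = 0.594692
Call price V = S·N(d₁) − K·e^{−rT}·N(d₂) = 20.399727 − 17.714613 = 2.685114
φ(d₁) = (1/√(2π))·e^{−d₁²/2} = 0.369395
Γ = φ(d₁) / (S·σ·√T) = 0.077402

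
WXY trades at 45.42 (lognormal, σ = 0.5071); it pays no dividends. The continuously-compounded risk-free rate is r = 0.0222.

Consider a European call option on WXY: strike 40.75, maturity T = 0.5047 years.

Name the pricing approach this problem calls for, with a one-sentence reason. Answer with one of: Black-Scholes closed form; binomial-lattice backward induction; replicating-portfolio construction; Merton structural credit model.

framework: Black-Scholes closed form

Key observation: everything needed for the exact continuous-time valuation of the European call on WXY (strike 40.75) is given, and no feature rules the closed form out.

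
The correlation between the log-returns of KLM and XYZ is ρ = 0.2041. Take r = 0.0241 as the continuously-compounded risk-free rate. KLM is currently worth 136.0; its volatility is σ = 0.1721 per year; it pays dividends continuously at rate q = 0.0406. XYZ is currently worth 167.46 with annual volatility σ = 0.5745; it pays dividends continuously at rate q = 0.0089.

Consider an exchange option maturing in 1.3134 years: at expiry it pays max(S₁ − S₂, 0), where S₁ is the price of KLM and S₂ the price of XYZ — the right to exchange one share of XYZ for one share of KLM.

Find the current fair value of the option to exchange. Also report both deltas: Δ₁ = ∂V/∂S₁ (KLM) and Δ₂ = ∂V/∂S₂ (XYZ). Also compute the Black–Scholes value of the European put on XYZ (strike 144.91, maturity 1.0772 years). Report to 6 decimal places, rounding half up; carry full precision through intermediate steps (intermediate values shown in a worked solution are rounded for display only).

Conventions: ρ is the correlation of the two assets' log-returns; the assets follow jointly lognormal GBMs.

σ_eff = √(σ₁² + σ₂² − 2ρσ₁σ₂) = √(0.1721² + 0.5745² − 2·0.2041·0.1721·0.5745) = 0.565075
d₁ = (ln(S₁/S₂) + (q₂ − q₁ + σ_eff²/2)T) / (σ_eff√T) = (ln(136.0/167.46) + (0.0089 − 0.0406 + 0.159655)·1.3134) / 0.647596 = -0.061819
d₂ = d₁ − σ_eff√T = -0.061819 − 0.647596 = -0.709416
N(d₁) = 0.475353,  N(d₂) = 0.239033
V = S₁·e^{−q₁T}·N(d₁) − S₂·e^{−q₂T}·N(d₂) = 61.291060 − 39.563339 = 21.727721
Δ₁ = e^{−q₁T}·N(d₁) = 0.450670;  Δ₂ = −e^{−q₂T}·N(d₂) = -0.236255
[vanilla: XYZ put K=144.91]
σ√T = 0.5745·√1.0772 = 0.596263
d₁ = (ln(S/K) + (r−q+σ²/2)T) / (σ√T) = (ln(167.46/144.91) + (0.0241−0.0089+0.5745²/2)·1.0772) / 0.596263 = (0.144632 + 0.194139) / 0.596263 = 0.568155
d₂ = d₁ − σ√T = 0.568155 − 0.596263 = -0.028108
e^{−rT} = 0.974374
e^{−qT} = 0.990459
N(−d₁) = 0.284965,  N(−d₂) = 0.511212
price = K·e^{−rT}·N(−d₂) − S·e^{−qT}·N(−d₁) = 72.181348 − 47.264896 = 24.916452

exchange price = 21.727721
Δ1 = 0.450670
Δ2 = -0.236255
price(XYZ put K=144.91) = 24.916452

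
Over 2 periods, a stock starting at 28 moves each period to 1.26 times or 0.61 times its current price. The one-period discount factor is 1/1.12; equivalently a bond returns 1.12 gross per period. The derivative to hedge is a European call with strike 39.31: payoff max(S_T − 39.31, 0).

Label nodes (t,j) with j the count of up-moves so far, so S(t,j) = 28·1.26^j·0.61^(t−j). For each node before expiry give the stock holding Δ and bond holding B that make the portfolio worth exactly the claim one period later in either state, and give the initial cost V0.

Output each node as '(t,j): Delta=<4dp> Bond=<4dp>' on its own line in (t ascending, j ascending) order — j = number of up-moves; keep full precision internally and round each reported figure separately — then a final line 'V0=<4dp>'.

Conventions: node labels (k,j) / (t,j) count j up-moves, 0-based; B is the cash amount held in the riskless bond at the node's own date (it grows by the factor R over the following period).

(0,0): Delta=0.1980 Bond=-3.0188
(1,0): Delta=0.0000 Bond=0.0000
(1,1): Delta=0.2243 Bond=-4.3092
V0=2.5239

No-arbitrage ⇒ martingale measure with p* = (R−d)/(u−d) = 0.7846.
At maturity the claim pays: V(2,0)=0.0000, V(2,1)=0.0000, V(2,2)=5.1428
Node (1,0) S=17.0800: V=(p*·0.0000+(1−p*)·0.0000)/1.12=0.0000; Δ=(0.0000−0.0000)/(21.5208−10.4188)=0.0000; B=V−Δ·S=0.0000
Node (1,1) S=35.2800: V=(p*·5.1428+(1−p*)·0.0000)/1.12=3.6028; Δ=(5.1428−0.0000)/(44.4528−21.5208)=0.2243; B=V−Δ·S=-4.3092
Node (0,0) S=28.0000: V=(p*·3.6028+(1−p*)·0.0000)/1.12=2.5239; Δ=(3.6028−0.0000)/(35.2800−17.0800)=0.1980; B=V−Δ·S=-3.0188
Verification: the root portfolio costs Δ(0,0)·S0 + B(0,0) = 2.5239, matching V0.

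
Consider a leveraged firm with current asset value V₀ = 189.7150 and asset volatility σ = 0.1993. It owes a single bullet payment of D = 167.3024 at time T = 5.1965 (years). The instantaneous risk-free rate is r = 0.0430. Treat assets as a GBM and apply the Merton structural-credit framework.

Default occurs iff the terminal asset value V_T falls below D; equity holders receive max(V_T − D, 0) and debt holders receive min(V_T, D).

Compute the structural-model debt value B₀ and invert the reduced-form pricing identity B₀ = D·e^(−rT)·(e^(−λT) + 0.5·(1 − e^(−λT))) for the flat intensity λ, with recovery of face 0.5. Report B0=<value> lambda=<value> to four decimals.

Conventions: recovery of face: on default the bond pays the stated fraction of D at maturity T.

Equity is a call on the firm's assets struck at D = 167.3024:
d₁ = [ln(V₀/D) + (r + σ²/2)T] / (σ√T)
   = [ln(189.7150/167.3024) + (0.0430 + 0.5·0.1993²)·5.1965] / (0.1993·√5.1965)
   = [0.125720 + 0.326653] / 0.454321 = 0.995713
d₂ = d₁ − σ√T = 0.995713 − 0.454321 = 0.541392
N(d₁) = 0.840305,  N(d₂) = 0.705881,  e^(−rT) = 0.799755
E₀ = V₀·N(d₁) − D·e^(−rT)·N(d₂)
   = 189.7150·0.840305 − 167.3024·0.799755·0.705881 = 64.970891
B₀ = V₀ − E₀ = 189.7150 − 64.970891 = 124.744109
e^(−λT) = (B₀·e^(rT)/D − 0.5)/(1 − 0.5) = (124.7441·1.250382/167.3024 − 0.5)/0.5 = 0.86462165
λ = −ln(0.86462165)/5.1965 = 0.027993

B0=124.7441 lambda=0.0280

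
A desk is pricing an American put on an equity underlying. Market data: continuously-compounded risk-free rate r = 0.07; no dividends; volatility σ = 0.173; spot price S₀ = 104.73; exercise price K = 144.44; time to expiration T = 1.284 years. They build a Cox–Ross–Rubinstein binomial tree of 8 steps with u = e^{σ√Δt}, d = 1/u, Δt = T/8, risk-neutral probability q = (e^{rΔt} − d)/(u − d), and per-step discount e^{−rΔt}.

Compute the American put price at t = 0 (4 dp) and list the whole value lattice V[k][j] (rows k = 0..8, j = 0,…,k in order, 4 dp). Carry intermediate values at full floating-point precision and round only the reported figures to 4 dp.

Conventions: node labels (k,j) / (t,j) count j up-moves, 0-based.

Δt=0.16050, u=1.07177, d=0.93304, q=0.56412, disc=e^(-rΔt)=0.98883
k=8 terminal: V=max(K-S,0) → 84.2852 75.3412 65.0674 53.2660 39.7100 24.1384 6.2516 0.0000 0.0000
k=7: j=0 S=64.4719 intr=79.9681 cont=78.3544 V=79.9681[EX]; j=1 S=74.0578 intr=70.3822 cont=68.7685 V=70.3822[EX]; j=2 S=85.0689 intr=59.3711 cont=57.7574 V=59.3711[EX]; j=3 S=97.7172 intr=46.7228 cont=45.1091 V=46.7228[EX]; j=4 S=112.2461 intr=32.1939 cont=30.5802 V=32.1939[EX]; j=5 S=128.9352 intr=15.5048 cont=13.8911 V=15.5048[EX]; j=6 S=148.1056 intr=0.0000 cont=2.6945 V=2.6945[hold]; j=7 S=170.1264 intr=0.0000 cont=0.0000 V=0.0000[hold]
k=6: j=0 S=69.0988 intr=75.3412 cont=73.7275 V=75.3412[EX]; j=1 S=79.3726 intr=65.0674 cont=63.4537 V=65.0674[EX]; j=2 S=91.1740 intr=53.2660 cont=51.6523 V=53.2660[EX]; j=3 S=104.7300 intr=39.7100 cont=38.0963 V=39.7100[EX]; j=4 S=120.3016 intr=24.1384 cont=22.5247 V=24.1384[EX]; j=5 S=138.1884 intr=6.2516 cont=8.1857 V=8.1857[hold]; j=6 S=158.7346 intr=0.0000 cont=1.1613 V=1.1613[hold]
k=5: j=0 S=74.0578 intr=70.3822 cont=68.7685 V=70.3822[EX]; j=1 S=85.0689 intr=59.3711 cont=57.7574 V=59.3711[EX]; j=2 S=97.7172 intr=46.7228 cont=45.1091 V=46.7228[EX]; j=3 S=112.2461 intr=32.1939 cont=30.5802 V=32.1939[EX]; j=4 S=128.9352 intr=15.5048 cont=14.9700 V=15.5048[EX]; j=5 S=148.1056 intr=0.0000 cont=4.1759 V=4.1759[hold]
k=4: j=0 S=79.3726 intr=65.0674 cont=63.4537 V=65.0674[EX]; j=1 S=91.1740 intr=53.2660 cont=51.6523 V=53.2660[EX]; j=2 S=104.7300 intr=39.7100 cont=38.0963 V=39.7100[EX]; j=3 S=120.3016 intr=24.1384 cont=22.5247 V=24.1384[EX]; j=4 S=138.1884 intr=6.2516 cont=9.0121 V=9.0121[hold]
k=3: j=0 S=85.0689 intr=59.3711 cont=57.7574 V=59.3711[EX]; j=1 S=97.7172 intr=46.7228 cont=45.1091 V=46.7228[EX]; j=2 S=112.2461 intr=32.1939 cont=30.5802 V=32.1939[EX]; j=3 S=128.9352 intr=15.5048 cont=15.4310 V=15.5048[EX]
k=2: j=0 S=91.1740 intr=53.2660 cont=51.6523 V=53.2660[EX]; j=1 S=104.7300 intr=39.7100 cont=38.0963 V=39.7100[EX]; j=2 S=120.3016 intr=24.1384 cont=22.5247 V=24.1384[EX]
k=1: j=0 S=97.7172 intr=46.7228 cont=45.1091 V=46.7228[EX]; j=1 S=112.2461 intr=32.1939 cont=30.5802 V=32.1939[EX]
k=0: j=0 S=104.7300 intr=39.7100 cont=38.0963 V=39.7100[EX]

price = 39.7100
tree:
39.7100
46.7228 32.1939
53.2660 39.7100 24.1384
59.3711 46.7228 32.1939 15.5048
65.0674 53.2660 39.7100 24.1384 9.0121
70.3822 59.3711 46.7228 32.1939 15.5048 4.1759
75.3412 65.0674 53.2660 39.7100 24.1384 8.1857 1.1613
79.9681 70.3822 59.3711 46.7228 32.1939 15.5048 2.6945 0.0000
84.2852 75.3412 65.0674 53.2660 39.7100 24.1384 6.2516 0.0000 0.0000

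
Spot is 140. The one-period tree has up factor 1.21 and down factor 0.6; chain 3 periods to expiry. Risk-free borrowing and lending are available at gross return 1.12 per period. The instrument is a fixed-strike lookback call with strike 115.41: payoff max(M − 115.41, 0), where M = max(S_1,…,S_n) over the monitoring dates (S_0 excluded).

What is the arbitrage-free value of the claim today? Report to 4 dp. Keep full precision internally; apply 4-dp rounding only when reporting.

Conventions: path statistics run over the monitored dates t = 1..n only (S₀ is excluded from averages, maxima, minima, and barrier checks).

price = 70.7170

Under the martingale measure an up-move has probability p* = 0.8525; value the claim as the probability-weighted average of per-path payoffs, discounted 3 periods at R = 1.12.
Enumerate all 2^3 = 8 price paths (U = up ×1.21, D = down ×0.6); each path with k up-moves has probability p*^k·(1−p*)^(3−k).
DDD: M=84.0000, payoff=0.0000, prob=0.003212
UDD: M=169.4000, payoff=53.9900, prob=0.018557
DUD: M=101.6400, payoff=0.0000, prob=0.018557
UUD: M=204.9740, payoff=89.5640, prob=0.107216
DDU: M=84.0000, payoff=0.0000, prob=0.018557
UDU: M=169.4000, payoff=53.9900, prob=0.107216
DUU: M=122.9844, payoff=7.5744, prob=0.107216
UUU: M=248.0185, payoff=132.6085, prob=0.619470
Price = Σ prob·payoff / R^3 = 99.352317 / 1.404928 = 70.7170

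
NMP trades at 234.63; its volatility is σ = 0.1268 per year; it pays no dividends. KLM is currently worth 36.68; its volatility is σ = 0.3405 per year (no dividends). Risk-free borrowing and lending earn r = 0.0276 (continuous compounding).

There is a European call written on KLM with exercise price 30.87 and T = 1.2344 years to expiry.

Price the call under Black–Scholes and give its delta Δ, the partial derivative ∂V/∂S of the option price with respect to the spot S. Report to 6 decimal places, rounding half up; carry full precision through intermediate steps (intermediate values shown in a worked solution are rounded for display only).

σ√T = 0.3405·√1.2344 = 0.378308
d₁ = (ln(S/K) + (r+σ²/2)T) / (σ√T) = (ln(36.68/30.87) + (0.0276+0.3405²/2)·1.2344) / 0.378308 = (0.172447 + 0.105628) / 0.378308 = 0.735049
d₂ = d₁ − σ√T = 0.735049 − 0.378308 = 0.356741
e^{−rT} = 0.966504
N(d₁) = 0.768845,  N(d₂) = 0.639357
Call price V = S·N(d₁) − K·e^{−rT}·N(d₂) = 28.201239 − 19.075856 = 9.125383
Δ = N(d₁) = 0.768845

price = 9.125383
Δ = 0.768845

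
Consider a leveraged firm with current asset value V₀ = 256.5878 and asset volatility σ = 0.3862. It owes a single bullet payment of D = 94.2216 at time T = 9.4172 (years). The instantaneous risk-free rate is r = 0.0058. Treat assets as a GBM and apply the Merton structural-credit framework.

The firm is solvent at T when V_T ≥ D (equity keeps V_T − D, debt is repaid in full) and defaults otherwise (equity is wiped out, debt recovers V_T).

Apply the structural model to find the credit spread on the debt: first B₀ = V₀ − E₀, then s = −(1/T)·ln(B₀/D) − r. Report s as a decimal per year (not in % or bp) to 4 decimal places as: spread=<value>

spread=0.0216

Work the structural quantities from V₀ = 256.5878 against face 94.2216:
d₁ = [ln(V₀/D) + (r + σ²/2)T] / (σ√T)
   = [ln(256.5878/94.2216) + (0.0058 + 0.5·0.3862²)·9.4172] / (0.3862·√9.4172)
   = [1.001821 + 0.756910] / 1.185150 = 1.483974
d₂ = d₁ − σ√T = 1.483974 − 1.185150 = 0.298824
N(d₁) = 0.931092,  N(d₂) = 0.617463,  e^(−rT) = 0.946845
E₀ = V₀·N(d₁) − D·e^(−rT)·N(d₂)
   = 256.5878·0.931092 − 94.2216·0.946845·0.617463 = 183.820984
B₀ = V₀ − E₀ = 256.5878 − 183.820984 = 72.766816
spread = −(1/T)·ln(B₀/D) − r = −(1/9.4172)·ln(72.766816/94.2216) − 0.0058 = 0.02163803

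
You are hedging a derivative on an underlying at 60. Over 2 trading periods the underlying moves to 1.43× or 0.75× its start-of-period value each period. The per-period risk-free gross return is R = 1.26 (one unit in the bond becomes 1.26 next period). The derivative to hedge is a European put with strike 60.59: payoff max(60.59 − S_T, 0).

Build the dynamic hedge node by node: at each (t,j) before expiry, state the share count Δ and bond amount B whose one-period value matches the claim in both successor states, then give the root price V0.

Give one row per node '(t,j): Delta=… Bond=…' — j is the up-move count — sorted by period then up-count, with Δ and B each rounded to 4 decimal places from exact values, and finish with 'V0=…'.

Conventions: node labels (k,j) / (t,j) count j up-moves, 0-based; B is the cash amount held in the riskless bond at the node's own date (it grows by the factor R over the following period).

(0,0): Delta=-0.1305 Bond=8.8881
(1,0): Delta=-0.8771 Bond=44.7960
(1,1): Delta=0.0000 Bond=0.0000
V0=1.0566

No-arbitrage ⇒ martingale measure with p* = (R−d)/(u−d) = 0.7500.
Payoffs at expiry: V(2,0)=26.8400, V(2,1)=0.0000, V(2,2)=0.0000
Node (1,0) S=45.0000: V=(p*·0.0000+(1−p*)·26.8400)/1.26=5.3254; Δ=(0.0000−26.8400)/(64.3500−33.7500)=-0.8771; B=V−Δ·S=44.7960
Node (1,1) S=85.8000: V=(p*·0.0000+(1−p*)·0.0000)/1.26=0.0000; Δ=(0.0000−0.0000)/(122.6940−64.3500)=0.0000; B=V−Δ·S=0.0000
Node (0,0) S=60.0000: V=(p*·0.0000+(1−p*)·5.3254)/1.26=1.0566; Δ=(0.0000−5.3254)/(85.8000−45.0000)=-0.1305; B=V−Δ·S=8.8881
Verification: the root portfolio costs Δ(0,0)·S0 + B(0,0) = 1.0566, matching V0.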